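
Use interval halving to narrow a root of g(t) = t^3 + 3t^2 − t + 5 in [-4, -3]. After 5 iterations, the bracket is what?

m = -3.5, g(m) = 2.375 (+); new bracket [-4, -3.5]
m = -3.75, g(m) = -1.796875 (−); new bracket [-3.75, -3.5]
m = -3.625, g(m) = 0.412109 (+); new bracket [-3.75, -3.625]
m = -3.6875, g(m) = -0.6609 (−); new bracket [-3.6875, -3.625]
m = -3.65625, g(m) = -0.1166 (−); new bracket [-3.65625, -3.625]

[-3.65625, -3.625]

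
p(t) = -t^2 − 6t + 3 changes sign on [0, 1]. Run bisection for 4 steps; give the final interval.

t = 0.5 gives p = -0.25, negative; keep [0, 0.5]
t = 0.25 gives p = 1.4375, positive; keep [0.25, 0.5]
t = 0.375 gives p = 0.609375, positive; keep [0.375, 0.5]
t = 0.4375 gives p = 0.1836, positive; keep [0.4375, 0.5]

[0.4375, 0.5]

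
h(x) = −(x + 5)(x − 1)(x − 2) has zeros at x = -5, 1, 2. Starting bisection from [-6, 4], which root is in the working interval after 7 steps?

-5

h(-1) = -24 < 0, so the root lies in [-6, -1]
h(-3.5) = -37.125 < 0, so the root lies in [-6, -3.5]
h(-4.75) = -9.703125 < 0, so the root lies in [-6, -4.75]
h(-5.375) = 17.6309 > 0, so the root lies in [-5.375, -4.75]
h(-5.0625) = 2.676 > 0, so the root lies in [-5.0625, -4.75]
h(-4.90625) = -3.8241 < 0, so the root lies in [-5.0625, -4.90625]
h(-4.984375) = -0.6531 < 0, so the root lies in [-5.0625, -4.984375]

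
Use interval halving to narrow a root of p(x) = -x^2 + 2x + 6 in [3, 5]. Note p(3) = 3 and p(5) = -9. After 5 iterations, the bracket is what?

p(4) = -2 < 0, so the root lies in [3, 4]
p(3.5) = 0.75 > 0, so the root lies in [3.5, 4]
p(3.75) = -0.5625 < 0, so the root lies in [3.5, 3.75]
p(3.625) = 0.1094 > 0, so the root lies in [3.625, 3.75]
p(3.6875) = -0.2227 < 0, so the root lies in [3.625, 3.6875]

[3.625, 3.6875]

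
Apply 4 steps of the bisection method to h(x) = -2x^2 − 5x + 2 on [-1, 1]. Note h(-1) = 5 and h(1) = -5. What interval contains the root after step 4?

midpoint 0: h = 2 > 0 → [0, 1]
midpoint 0.5: h = -1 < 0 → [0, 0.5]
midpoint 0.25: h = 0.625 > 0 → [0.25, 0.5]
midpoint 0.375: h = -0.1562 < 0 → [0.25, 0.375]

[0.25, 0.375]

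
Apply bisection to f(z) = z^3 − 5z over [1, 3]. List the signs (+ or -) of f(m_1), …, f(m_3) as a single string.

-++

z = 2 gives f = -2, negative; keep [2, 3]
z = 2.5 gives f = 3.125, positive; keep [2, 2.5]
z = 2.25 gives f = 0.140625, positive; keep [2, 2.25]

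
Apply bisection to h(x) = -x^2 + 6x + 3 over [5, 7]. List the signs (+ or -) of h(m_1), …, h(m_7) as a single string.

+-+++-+

m = 6, h(m) = 3 (+); new bracket [6, 7]
m = 6.5, h(m) = -0.25 (−); new bracket [6, 6.5]
m = 6.25, h(m) = 1.4375 (+); new bracket [6.25, 6.5]
m = 6.375, h(m) = 0.6094 (+); new bracket [6.375, 6.5]
m = 6.4375, h(m) = 0.1836 (+); new bracket [6.4375, 6.5]
m = 6.46875, h(m) = -0.0322 (−); new bracket [6.4375, 6.46875]
m = 6.453125, h(m) = 0.0759 (+); new bracket [6.453125, 6.46875]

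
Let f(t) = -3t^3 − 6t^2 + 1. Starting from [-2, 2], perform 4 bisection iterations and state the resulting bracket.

m = 0, f(m) = 1 (+); new bracket [0, 2]
m = 1, f(m) = -8 (−); new bracket [0, 1]
m = 0.5, f(m) = -0.875 (−); new bracket [0, 0.5]
m = 0.25, f(m) = 0.5781 (+); new bracket [0.25, 0.5]

[0.25, 0.5]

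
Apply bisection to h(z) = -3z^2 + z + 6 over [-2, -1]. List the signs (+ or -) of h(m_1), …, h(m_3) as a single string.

-+-

z = -1.5 gives h = -2.25, negative; keep [-1.5, -1]
z = -1.25 gives h = 0.0625, positive; keep [-1.5, -1.25]
z = -1.375 gives h = -1.046875, negative; keep [-1.375, -1.25]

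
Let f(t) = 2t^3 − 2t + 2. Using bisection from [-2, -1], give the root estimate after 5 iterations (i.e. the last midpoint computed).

m = -1.5, f(m) = -1.75 (−); new bracket [-1.5, -1]
m = -1.25, f(m) = 0.59375 (+); new bracket [-1.5, -1.25]
m = -1.375, f(m) = -0.449219 (−); new bracket [-1.375, -1.25]
m = -1.3125, f(m) = 0.103 (+); new bracket [-1.375, -1.3125]
m = -1.34375, f(m) = -0.1652 (−); new bracket [-1.34375, -1.3125]

-1.34375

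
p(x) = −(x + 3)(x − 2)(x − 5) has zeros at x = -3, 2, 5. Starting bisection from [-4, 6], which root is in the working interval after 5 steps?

x = 1 gives p = -16, negative; keep [-4, 1]
x = -1.5 gives p = -34.125, negative; keep [-4, -1.5]
x = -2.75 gives p = -9.203125, negative; keep [-4, -2.75]
x = -3.375 gives p = 16.8809, positive; keep [-3.375, -2.75]
x = -3.0625 gives p = 2.551, positive; keep [-3.0625, -2.75]

-3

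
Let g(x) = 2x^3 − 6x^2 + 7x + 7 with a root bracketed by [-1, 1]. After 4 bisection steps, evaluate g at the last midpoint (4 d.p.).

g(0) = 7 > 0, so the root lies in [-1, 0]
g(-0.5) = 1.75 > 0, so the root lies in [-1, -0.5]
g(-0.75) = -2.46875 < 0, so the root lies in [-0.75, -0.5]
g(-0.625) = -0.207 < 0, so the root lies in [-0.625, -0.5]

-0.2070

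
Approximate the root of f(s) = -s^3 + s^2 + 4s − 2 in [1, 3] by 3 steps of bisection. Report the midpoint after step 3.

f(2) = 2 > 0, so the root lies in [2, 3]
f(2.5) = -1.375 < 0, so the root lies in [2, 2.5]
f(2.25) = 0.671875 > 0, so the root lies in [2.25, 2.5]

2.25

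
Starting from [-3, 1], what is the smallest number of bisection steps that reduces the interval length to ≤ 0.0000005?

Width after n steps is 4/2^n. Need 2^n ≥ 4/0.0000005 = 8000000.
2^22 = 4194304 < 8000000 ≤ 2^23 = 8388608, so n = 23.

23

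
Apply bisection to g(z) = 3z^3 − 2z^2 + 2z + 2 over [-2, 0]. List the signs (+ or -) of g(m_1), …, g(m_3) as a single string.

g(-1) = -5 < 0, so the root lies in [-1, 0]
g(-0.5) = 0.125 > 0, so the root lies in [-1, -0.5]
g(-0.75) = -1.890625 < 0, so the root lies in [-0.75, -0.5]

-+-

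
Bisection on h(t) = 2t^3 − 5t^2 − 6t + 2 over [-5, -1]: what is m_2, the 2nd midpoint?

-2

t = -3 gives h = -79, negative; keep [-3, -1]
t = -2 gives h = -22, negative; keep [-2, -1]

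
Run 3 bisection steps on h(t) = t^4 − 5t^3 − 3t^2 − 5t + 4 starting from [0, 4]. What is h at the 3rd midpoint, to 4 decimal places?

h(2) = -42 < 0, so the root lies in [0, 2]
h(1) = -8 < 0, so the root lies in [0, 1]
h(0.5) = 0.1875 > 0, so the root lies in [0.5, 1]

0.1875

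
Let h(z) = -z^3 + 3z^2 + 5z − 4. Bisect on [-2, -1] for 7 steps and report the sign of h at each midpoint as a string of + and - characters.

z = -1.5 gives h = -1.375, negative; keep [-2, -1.5]
z = -1.75 gives h = 1.796875, positive; keep [-1.75, -1.5]
z = -1.625 gives h = 0.087891, positive; keep [-1.625, -1.5]
z = -1.5625 gives h = -0.6736, negative; keep [-1.625, -1.5625]
z = -1.59375 gives h = -0.3004, negative; keep [-1.625, -1.59375]
z = -1.609375 gives h = -0.1082, negative; keep [-1.625, -1.609375]
z = -1.6171875 gives h = -0.0106, negative; keep [-1.625, -1.6171875]

-++----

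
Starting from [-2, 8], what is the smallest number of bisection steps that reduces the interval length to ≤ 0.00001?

20

Width after n steps is 10/2^n. Need 2^n ≥ 10/0.00001 = 1000000.
2^19 = 524288 < 1000000 ≤ 2^20 = 1048576, so n = 20.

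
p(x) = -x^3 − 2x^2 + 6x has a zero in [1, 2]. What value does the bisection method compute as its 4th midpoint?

midpoint 1.5: p = 1.125 > 0 → [1.5, 2]
midpoint 1.75: p = -0.984375 < 0 → [1.5, 1.75]
midpoint 1.625: p = 0.177734 > 0 → [1.625, 1.75]
midpoint 1.6875: p = -0.3757 < 0 → [1.625, 1.6875]

1.6875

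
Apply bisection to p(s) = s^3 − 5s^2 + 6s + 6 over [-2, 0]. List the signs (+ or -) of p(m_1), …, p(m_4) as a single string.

-+-+

p(-1) = -6 < 0, so the root lies in [-1, 0]
p(-0.5) = 1.625 > 0, so the root lies in [-1, -0.5]
p(-0.75) = -1.734375 < 0, so the root lies in [-0.75, -0.5]
p(-0.625) = 0.0527 > 0, so the root lies in [-0.75, -0.625]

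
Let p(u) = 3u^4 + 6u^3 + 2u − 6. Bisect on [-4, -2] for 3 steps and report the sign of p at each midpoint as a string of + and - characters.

p(-3) = 69 > 0, so the root lies in [-3, -2]
p(-2.5) = 12.4375 > 0, so the root lies in [-2.5, -2]
p(-2.25) = -1.957031 < 0, so the root lies in [-2.5, -2.25]

++-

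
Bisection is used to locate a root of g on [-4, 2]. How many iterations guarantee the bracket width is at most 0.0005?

14

Width after n steps is 6/2^n. Need 2^n ≥ 6/0.0005 = 12000.
2^13 = 8192 < 12000 ≤ 2^14 = 16384, so n = 14.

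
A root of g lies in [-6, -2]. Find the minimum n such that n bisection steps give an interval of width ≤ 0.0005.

13

Width after n steps is 4/2^n. Need 2^n ≥ 4/0.0005 = 8000.
2^12 = 4096 < 8000 ≤ 2^13 = 8192, so n = 13.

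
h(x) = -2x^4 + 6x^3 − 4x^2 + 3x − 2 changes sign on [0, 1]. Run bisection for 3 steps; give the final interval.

[0.75, 0.875]

m = 0.5, h(m) = -0.875 (−); new bracket [0.5, 1]
m = 0.75, h(m) = -0.101562 (−); new bracket [0.75, 1]
m = 0.875, h(m) = 0.409668 (+); new bracket [0.75, 0.875]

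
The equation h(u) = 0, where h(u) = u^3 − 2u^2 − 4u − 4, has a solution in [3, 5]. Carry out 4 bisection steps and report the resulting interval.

h(4) = 12 > 0, so the root lies in [3, 4]
h(3.5) = 0.375 > 0, so the root lies in [3, 3.5]
h(3.25) = -3.796875 < 0, so the root lies in [3.25, 3.5]
h(3.375) = -1.8379 < 0, so the root lies in [3.375, 3.5]

[3.375, 3.5]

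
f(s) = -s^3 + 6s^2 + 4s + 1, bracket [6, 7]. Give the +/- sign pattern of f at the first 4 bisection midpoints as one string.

+-+-

f(6.5) = 5.875 > 0, so the root lies in [6.5, 7]
f(6.75) = -6.171875 < 0, so the root lies in [6.5, 6.75]
f(6.625) = 0.068359 > 0, so the root lies in [6.625, 6.75]
f(6.6875) = -2.9968 < 0, so the root lies in [6.625, 6.6875]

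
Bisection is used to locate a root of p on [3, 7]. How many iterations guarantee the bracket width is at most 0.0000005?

23

Width after n steps is 4/2^n. Need 2^n ≥ 4/0.0000005 = 8000000.
2^22 = 4194304 < 8000000 ≤ 2^23 = 8388608, so n = 23.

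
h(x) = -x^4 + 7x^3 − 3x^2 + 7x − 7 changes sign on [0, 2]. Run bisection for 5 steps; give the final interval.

h(1) = 3 > 0, so the root lies in [0, 1]
h(0.5) = -3.4375 < 0, so the root lies in [0.5, 1]
h(0.75) = -0.800781 < 0, so the root lies in [0.75, 1]
h(0.875) = 0.9314 > 0, so the root lies in [0.75, 0.875]
h(0.8125) = 0.0259 > 0, so the root lies in [0.75, 0.8125]

[0.75, 0.8125]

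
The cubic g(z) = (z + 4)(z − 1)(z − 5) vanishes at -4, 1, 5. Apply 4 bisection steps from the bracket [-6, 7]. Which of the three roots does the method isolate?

-4

midpoint 0.5: g = 10.125 > 0 → [-6, 0.5]
midpoint -2.75: g = 36.328125 > 0 → [-6, -2.75]
midpoint -4.375: g = -18.896484 < 0 → [-4.375, -2.75]
midpoint -3.5625: g = 17.0916 > 0 → [-4.375, -3.5625]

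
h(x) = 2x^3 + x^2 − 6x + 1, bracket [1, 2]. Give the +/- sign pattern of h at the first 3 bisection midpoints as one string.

+--

midpoint 1.5: h = 1 > 0 → [1, 1.5]
midpoint 1.25: h = -1.03125 < 0 → [1.25, 1.5]
midpoint 1.375: h = -0.160156 < 0 → [1.375, 1.5]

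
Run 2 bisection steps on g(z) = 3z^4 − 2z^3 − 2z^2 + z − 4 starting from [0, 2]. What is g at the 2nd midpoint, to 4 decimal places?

g(1) = -4 < 0, so the root lies in [1, 2]
g(1.5) = 1.4375 > 0, so the root lies in [1, 1.5]

1.4375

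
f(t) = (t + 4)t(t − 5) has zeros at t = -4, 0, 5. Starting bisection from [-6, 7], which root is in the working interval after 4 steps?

5

t = 0.5 gives f = -10.125, negative; keep [0.5, 7]
t = 3.75 gives f = -36.328125, negative; keep [3.75, 7]
t = 5.375 gives f = 18.896484, positive; keep [3.75, 5.375]
t = 4.5625 gives f = -17.0916, negative; keep [4.5625, 5.375]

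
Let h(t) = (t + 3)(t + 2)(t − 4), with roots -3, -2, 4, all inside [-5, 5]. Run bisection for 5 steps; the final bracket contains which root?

m = 0, h(m) = -24 (−); new bracket [0, 5]
m = 2.5, h(m) = -37.125 (−); new bracket [2.5, 5]
m = 3.75, h(m) = -9.703125 (−); new bracket [3.75, 5]
m = 4.375, h(m) = 17.6309 (+); new bracket [3.75, 4.375]
m = 4.0625, h(m) = 2.676 (+); new bracket [3.75, 4.0625]

4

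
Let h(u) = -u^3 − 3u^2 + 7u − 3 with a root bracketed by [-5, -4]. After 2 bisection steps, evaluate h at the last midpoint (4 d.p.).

3.2344

u = -4.5 gives h = -4.125, negative; keep [-5, -4.5]
u = -4.75 gives h = 3.234375, positive; keep [-4.75, -4.5]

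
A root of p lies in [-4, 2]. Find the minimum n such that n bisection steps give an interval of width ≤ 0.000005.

21

Width after n steps is 6/2^n. Need 2^n ≥ 6/0.000005 = 1200000.
2^20 = 1048576 < 1200000 ≤ 2^21 = 2097152, so n = 21.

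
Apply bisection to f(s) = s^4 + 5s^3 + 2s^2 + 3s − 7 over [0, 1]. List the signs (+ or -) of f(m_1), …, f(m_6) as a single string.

--+-++

s = 0.5 gives f = -4.3125, negative; keep [0.5, 1]
s = 0.75 gives f = -1.199219, negative; keep [0.75, 1]
s = 0.875 gives f = 1.092041, positive; keep [0.75, 0.875]
s = 0.8125 gives f = -0.1245, negative; keep [0.8125, 0.875]
s = 0.84375 gives f = 0.4653, positive; keep [0.8125, 0.84375]
s = 0.828125 gives f = 0.1659, positive; keep [0.8125, 0.828125]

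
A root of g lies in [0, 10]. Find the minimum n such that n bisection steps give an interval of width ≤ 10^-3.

14

Width after n steps is 10/2^n. Need 2^n ≥ 10/10^-3 = 10000.
2^13 = 8192 < 10000 ≤ 2^14 = 16384, so n = 14.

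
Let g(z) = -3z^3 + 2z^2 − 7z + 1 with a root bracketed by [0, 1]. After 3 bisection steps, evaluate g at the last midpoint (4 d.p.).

g(0.5) = -2.375 < 0, so the root lies in [0, 0.5]
g(0.25) = -0.671875 < 0, so the root lies in [0, 0.25]
g(0.125) = 0.150391 > 0, so the root lies in [0.125, 0.25]

0.1504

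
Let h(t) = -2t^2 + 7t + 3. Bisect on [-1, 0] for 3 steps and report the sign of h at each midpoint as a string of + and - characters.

midpoint -0.5: h = -1 < 0 → [-0.5, 0]
midpoint -0.25: h = 1.125 > 0 → [-0.5, -0.25]
midpoint -0.375: h = 0.09375 > 0 → [-0.5, -0.375]

-++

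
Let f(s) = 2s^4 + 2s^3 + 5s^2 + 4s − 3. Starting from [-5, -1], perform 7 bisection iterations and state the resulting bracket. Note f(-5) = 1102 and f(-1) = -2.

midpoint -3: f = 138 > 0 → [-3, -1]
midpoint -2: f = 25 > 0 → [-2, -1]
midpoint -1.5: f = 5.625 > 0 → [-1.5, -1]
midpoint -1.25: f = 0.7891 > 0 → [-1.25, -1]
midpoint -1.125: f = -0.8159 < 0 → [-1.25, -1.125]
midpoint -1.1875: f = -0.0713 < 0 → [-1.25, -1.1875]
midpoint -1.21875: f = 0.3438 > 0 → [-1.21875, -1.1875]

[-1.21875, -1.1875]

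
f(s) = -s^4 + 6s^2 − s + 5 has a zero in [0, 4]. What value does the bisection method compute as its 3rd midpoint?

2.5

m = 2, f(m) = 11 (+); new bracket [2, 4]
m = 3, f(m) = -25 (−); new bracket [2, 3]
m = 2.5, f(m) = 0.9375 (+); new bracket [2.5, 3]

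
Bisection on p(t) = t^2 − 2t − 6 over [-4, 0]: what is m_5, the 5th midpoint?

t = -2 gives p = 2, positive; keep [-2, 0]
t = -1 gives p = -3, negative; keep [-2, -1]
t = -1.5 gives p = -0.75, negative; keep [-2, -1.5]
t = -1.75 gives p = 0.5625, positive; keep [-1.75, -1.5]
t = -1.625 gives p = -0.1094, negative; keep [-1.75, -1.625]

-1.625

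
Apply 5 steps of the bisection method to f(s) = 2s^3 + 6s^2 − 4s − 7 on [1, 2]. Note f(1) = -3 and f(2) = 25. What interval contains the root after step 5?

s = 1.5 gives f = 7.25, positive; keep [1, 1.5]
s = 1.25 gives f = 1.28125, positive; keep [1, 1.25]
s = 1.125 gives f = -1.058594, negative; keep [1.125, 1.25]
s = 1.1875 gives f = 0.0601, positive; keep [1.125, 1.1875]
s = 1.15625 gives f = -0.5119, negative; keep [1.15625, 1.1875]

[1.15625, 1.1875]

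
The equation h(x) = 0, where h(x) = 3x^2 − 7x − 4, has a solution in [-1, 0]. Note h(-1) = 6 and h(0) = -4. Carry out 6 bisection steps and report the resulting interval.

m = -0.5, h(m) = 0.25 (+); new bracket [-0.5, 0]
m = -0.25, h(m) = -2.0625 (−); new bracket [-0.5, -0.25]
m = -0.375, h(m) = -0.953125 (−); new bracket [-0.5, -0.375]
m = -0.4375, h(m) = -0.3633 (−); new bracket [-0.5, -0.4375]
m = -0.46875, h(m) = -0.0596 (−); new bracket [-0.5, -0.46875]
m = -0.484375, h(m) = 0.0945 (+); new bracket [-0.484375, -0.46875]

[-0.484375, -0.46875]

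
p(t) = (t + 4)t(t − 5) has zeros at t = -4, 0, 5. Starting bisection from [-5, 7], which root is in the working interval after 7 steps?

m = 1, p(m) = -20 (−); new bracket [1, 7]
m = 4, p(m) = -32 (−); new bracket [4, 7]
m = 5.5, p(m) = 26.125 (+); new bracket [4, 5.5]
m = 4.75, p(m) = -10.3906 (−); new bracket [4.75, 5.5]
m = 5.125, p(m) = 5.8457 (+); new bracket [4.75, 5.125]
m = 4.9375, p(m) = -2.7581 (−); new bracket [4.9375, 5.125]
m = 5.03125, p(m) = 1.42 (+); new bracket [4.9375, 5.03125]

5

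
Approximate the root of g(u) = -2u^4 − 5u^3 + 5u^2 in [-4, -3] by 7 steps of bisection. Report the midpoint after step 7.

midpoint -3.5: g = -24.5 < 0 → [-3.5, -3]
midpoint -3.25: g = 1.320312 > 0 → [-3.5, -3.25]
midpoint -3.375: g = -10.322754 < 0 → [-3.375, -3.25]
midpoint -3.3125: g = -4.2005 < 0 → [-3.3125, -3.25]
midpoint -3.28125: g = -1.3669 < 0 → [-3.28125, -3.25]
midpoint -3.265625: g = -0.0052 < 0 → [-3.265625, -3.25]
midpoint -3.2578125: g = 0.662 > 0 → [-3.265625, -3.2578125]

-3.2578125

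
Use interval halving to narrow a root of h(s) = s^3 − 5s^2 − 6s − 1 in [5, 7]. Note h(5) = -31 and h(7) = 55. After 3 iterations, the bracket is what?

[6, 6.25]

midpoint 6: h = -1 < 0 → [6, 7]
midpoint 6.5: h = 23.375 > 0 → [6, 6.5]
midpoint 6.25: h = 10.328125 > 0 → [6, 6.25]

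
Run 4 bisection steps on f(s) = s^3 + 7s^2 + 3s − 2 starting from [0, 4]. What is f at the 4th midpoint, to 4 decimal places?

f(2) = 40 > 0, so the root lies in [0, 2]
f(1) = 9 > 0, so the root lies in [0, 1]
f(0.5) = 1.375 > 0, so the root lies in [0, 0.5]
f(0.25) = -0.7969 < 0, so the root lies in [0.25, 0.5]

-0.7969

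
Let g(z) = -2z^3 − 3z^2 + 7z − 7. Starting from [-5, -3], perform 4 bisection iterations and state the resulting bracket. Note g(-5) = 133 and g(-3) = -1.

[-3.125, -3]

m = -4, g(m) = 45 (+); new bracket [-4, -3]
m = -3.5, g(m) = 17.5 (+); new bracket [-3.5, -3]
m = -3.25, g(m) = 7.21875 (+); new bracket [-3.25, -3]
m = -3.125, g(m) = 2.8633 (+); new bracket [-3.125, -3]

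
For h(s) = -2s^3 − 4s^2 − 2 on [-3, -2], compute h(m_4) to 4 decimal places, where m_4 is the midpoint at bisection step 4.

h(-2.5) = 4.25 > 0, so the root lies in [-2.5, -2]
h(-2.25) = 0.53125 > 0, so the root lies in [-2.25, -2]
h(-2.125) = -0.871094 < 0, so the root lies in [-2.25, -2.125]
h(-2.1875) = -0.2056 < 0, so the root lies in [-2.25, -2.1875]

-0.2056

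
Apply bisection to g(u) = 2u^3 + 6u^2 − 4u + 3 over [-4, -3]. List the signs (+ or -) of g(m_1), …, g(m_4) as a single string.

midpoint -3.5: g = 4.75 > 0 → [-4, -3.5]
midpoint -3.75: g = -3.09375 < 0 → [-3.75, -3.5]
midpoint -3.625: g = 1.074219 > 0 → [-3.75, -3.625]
midpoint -3.6875: g = -0.9468 < 0 → [-3.6875, -3.625]

+-+-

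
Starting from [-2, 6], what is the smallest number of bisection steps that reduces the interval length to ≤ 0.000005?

21

Width after n steps is 8/2^n. Need 2^n ≥ 8/0.000005 = 1600000.
2^20 = 1048576 < 1600000 ≤ 2^21 = 2097152, so n = 21.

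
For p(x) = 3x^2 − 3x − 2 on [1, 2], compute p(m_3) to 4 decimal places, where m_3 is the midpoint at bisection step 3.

-0.4531

m = 1.5, p(m) = 0.25 (+); new bracket [1, 1.5]
m = 1.25, p(m) = -1.0625 (−); new bracket [1.25, 1.5]
m = 1.375, p(m) = -0.453125 (−); new bracket [1.375, 1.5]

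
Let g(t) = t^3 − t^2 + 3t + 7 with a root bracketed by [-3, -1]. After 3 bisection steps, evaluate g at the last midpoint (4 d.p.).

midpoint -2: g = -11 < 0 → [-2, -1]
midpoint -1.5: g = -3.125 < 0 → [-1.5, -1]
midpoint -1.25: g = -0.265625 < 0 → [-1.25, -1]

-0.2656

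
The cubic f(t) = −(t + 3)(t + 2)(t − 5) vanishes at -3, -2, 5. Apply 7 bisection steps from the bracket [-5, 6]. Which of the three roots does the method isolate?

5

m = 0.5, f(m) = 39.375 (+); new bracket [0.5, 6]
m = 3.25, f(m) = 57.421875 (+); new bracket [3.25, 6]
m = 4.625, f(m) = 18.943359 (+); new bracket [4.625, 6]
m = 5.3125, f(m) = -18.9954 (−); new bracket [4.625, 5.3125]
m = 4.96875, f(m) = 1.7354 (+); new bracket [4.96875, 5.3125]
m = 5.140625, f(m) = -8.1744 (−); new bracket [4.96875, 5.140625]
m = 5.0546875, f(m) = -3.1075 (−); new bracket [4.96875, 5.0546875]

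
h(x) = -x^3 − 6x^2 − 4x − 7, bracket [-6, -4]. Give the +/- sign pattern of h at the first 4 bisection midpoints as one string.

--++

midpoint -5: h = -12 < 0 → [-6, -5]
midpoint -5.5: h = -0.125 < 0 → [-6, -5.5]
midpoint -5.75: h = 7.734375 > 0 → [-5.75, -5.5]
midpoint -5.625: h = 3.6348 > 0 → [-5.625, -5.5]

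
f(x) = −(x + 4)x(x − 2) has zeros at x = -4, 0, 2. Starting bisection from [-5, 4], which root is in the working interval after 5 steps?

midpoint -0.5: f = -4.375 < 0 → [-5, -0.5]
midpoint -2.75: f = -16.328125 < 0 → [-5, -2.75]
midpoint -3.875: f = -2.845703 < 0 → [-5, -3.875]
midpoint -4.4375: f = 12.4978 > 0 → [-4.4375, -3.875]
midpoint -4.15625: f = 3.998 > 0 → [-4.15625, -3.875]

-4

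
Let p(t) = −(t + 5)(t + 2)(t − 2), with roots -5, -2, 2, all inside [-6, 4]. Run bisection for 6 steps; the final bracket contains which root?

t = -1 gives p = 12, positive; keep [-1, 4]
t = 1.5 gives p = 11.375, positive; keep [1.5, 4]
t = 2.75 gives p = -27.609375, negative; keep [1.5, 2.75]
t = 2.125 gives p = -3.6738, negative; keep [1.5, 2.125]
t = 1.8125 gives p = 4.8699, positive; keep [1.8125, 2.125]
t = 1.96875 gives p = 0.8643, positive; keep [1.96875, 2.125]

2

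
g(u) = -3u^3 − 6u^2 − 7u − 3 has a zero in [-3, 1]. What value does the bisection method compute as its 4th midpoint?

u = -1 gives g = 1, positive; keep [-1, 1]
u = 0 gives g = -3, negative; keep [-1, 0]
u = -0.5 gives g = -0.625, negative; keep [-1, -0.5]
u = -0.75 gives g = 0.1406, positive; keep [-0.75, -0.5]

-0.75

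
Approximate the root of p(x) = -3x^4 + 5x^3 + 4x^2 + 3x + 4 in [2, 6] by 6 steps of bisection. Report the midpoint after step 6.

midpoint 4: p = -368 < 0 → [2, 4]
midpoint 3: p = -59 < 0 → [2, 3]
midpoint 2.5: p = -2.5625 < 0 → [2, 2.5]
midpoint 2.25: p = 11.0664 > 0 → [2.25, 2.5]
midpoint 2.375: p = 5.22 > 0 → [2.375, 2.5]
midpoint 2.4375: p = 1.5881 > 0 → [2.4375, 2.5]

2.4375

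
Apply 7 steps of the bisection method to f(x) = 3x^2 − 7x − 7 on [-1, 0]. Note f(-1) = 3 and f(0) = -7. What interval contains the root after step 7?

[-0.7578125, -0.75]

f(-0.5) = -2.75 < 0, so the root lies in [-1, -0.5]
f(-0.75) = -0.0625 < 0, so the root lies in [-1, -0.75]
f(-0.875) = 1.421875 > 0, so the root lies in [-0.875, -0.75]
f(-0.8125) = 0.668 > 0, so the root lies in [-0.8125, -0.75]
f(-0.78125) = 0.2998 > 0, so the root lies in [-0.78125, -0.75]
f(-0.765625) = 0.1179 > 0, so the root lies in [-0.765625, -0.75]
f(-0.7578125) = 0.0275 > 0, so the root lies in [-0.7578125, -0.75]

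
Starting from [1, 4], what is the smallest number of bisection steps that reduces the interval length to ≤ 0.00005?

16

Width after n steps is 3/2^n. Need 2^n ≥ 3/0.00005 = 60000.
2^15 = 32768 < 60000 ≤ 2^16 = 65536, so n = 16.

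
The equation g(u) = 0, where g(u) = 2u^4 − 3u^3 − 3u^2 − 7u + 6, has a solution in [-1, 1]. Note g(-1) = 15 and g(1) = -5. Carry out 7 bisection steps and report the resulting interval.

m = 0, g(m) = 6 (+); new bracket [0, 1]
m = 0.5, g(m) = 1.5 (+); new bracket [0.5, 1]
m = 0.75, g(m) = -1.570312 (−); new bracket [0.5, 0.75]
m = 0.625, g(m) = 0.0259 (+); new bracket [0.625, 0.75]
m = 0.6875, g(m) = -0.7585 (−); new bracket [0.625, 0.6875]
m = 0.65625, g(m) = -0.3627 (−); new bracket [0.625, 0.65625]
m = 0.640625, g(m) = -0.1675 (−); new bracket [0.625, 0.640625]

[0.625, 0.640625]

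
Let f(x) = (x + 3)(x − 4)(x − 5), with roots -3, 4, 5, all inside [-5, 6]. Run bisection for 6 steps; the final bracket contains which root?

-3

m = 0.5, f(m) = 55.125 (+); new bracket [-5, 0.5]
m = -2.25, f(m) = 33.984375 (+); new bracket [-5, -2.25]
m = -3.625, f(m) = -41.103516 (−); new bracket [-3.625, -2.25]
m = -2.9375, f(m) = 3.4417 (+); new bracket [-3.625, -2.9375]
m = -3.28125, f(m) = -16.9588 (−); new bracket [-3.28125, -2.9375]
m = -3.109375, f(m) = -6.3058 (−); new bracket [-3.109375, -2.9375]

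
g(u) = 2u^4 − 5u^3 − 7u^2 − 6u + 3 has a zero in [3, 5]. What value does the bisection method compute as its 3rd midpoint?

u = 4 gives g = 59, positive; keep [3, 4]
u = 3.5 gives g = -18, negative; keep [3.5, 4]
u = 3.75 gives g = 13.898438, positive; keep [3.5, 3.75]

3.75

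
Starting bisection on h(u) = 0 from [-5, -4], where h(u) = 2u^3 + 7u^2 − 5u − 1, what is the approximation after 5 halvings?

m = -4.5, h(m) = -19 (−); new bracket [-4.5, -4]
m = -4.25, h(m) = -6.84375 (−); new bracket [-4.25, -4]
m = -4.125, h(m) = -1.644531 (−); new bracket [-4.125, -4]
m = -4.0625, h(m) = 0.7456 (+); new bracket [-4.125, -4.0625]
m = -4.09375, h(m) = -0.4323 (−); new bracket [-4.09375, -4.0625]

-4.09375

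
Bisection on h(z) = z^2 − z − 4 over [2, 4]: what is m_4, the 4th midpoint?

z = 3 gives h = 2, positive; keep [2, 3]
z = 2.5 gives h = -0.25, negative; keep [2.5, 3]
z = 2.75 gives h = 0.8125, positive; keep [2.5, 2.75]
z = 2.625 gives h = 0.2656, positive; keep [2.5, 2.625]

2.625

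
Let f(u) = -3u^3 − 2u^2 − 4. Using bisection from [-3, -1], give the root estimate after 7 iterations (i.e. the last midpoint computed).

-1.359375

f(-2) = 12 > 0, so the root lies in [-2, -1]
f(-1.5) = 1.625 > 0, so the root lies in [-1.5, -1]
f(-1.25) = -1.265625 < 0, so the root lies in [-1.5, -1.25]
f(-1.375) = 0.0176 > 0, so the root lies in [-1.375, -1.25]
f(-1.3125) = -0.6624 < 0, so the root lies in [-1.375, -1.3125]
f(-1.34375) = -0.3322 < 0, so the root lies in [-1.375, -1.34375]
f(-1.359375) = -0.1598 < 0, so the root lies in [-1.375, -1.359375]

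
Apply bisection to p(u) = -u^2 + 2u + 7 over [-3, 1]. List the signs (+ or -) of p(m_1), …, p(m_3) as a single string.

m = -1, p(m) = 4 (+); new bracket [-3, -1]
m = -2, p(m) = -1 (−); new bracket [-2, -1]
m = -1.5, p(m) = 1.75 (+); new bracket [-2, -1.5]

+-+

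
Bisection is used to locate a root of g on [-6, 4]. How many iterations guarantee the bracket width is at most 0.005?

11

Width after n steps is 10/2^n. Need 2^n ≥ 10/0.005 = 2000.
2^10 = 1024 < 2000 ≤ 2^11 = 2048, so n = 11.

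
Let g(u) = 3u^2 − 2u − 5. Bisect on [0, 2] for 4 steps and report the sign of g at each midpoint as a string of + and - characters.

g(1) = -4 < 0, so the root lies in [1, 2]
g(1.5) = -1.25 < 0, so the root lies in [1.5, 2]
g(1.75) = 0.6875 > 0, so the root lies in [1.5, 1.75]
g(1.625) = -0.3281 < 0, so the root lies in [1.625, 1.75]

--+-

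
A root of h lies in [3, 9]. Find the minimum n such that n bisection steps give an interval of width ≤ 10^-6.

23

Width after n steps is 6/2^n. Need 2^n ≥ 6/10^-6 = 6000000.
2^22 = 4194304 < 6000000 ≤ 2^23 = 8388608, so n = 23.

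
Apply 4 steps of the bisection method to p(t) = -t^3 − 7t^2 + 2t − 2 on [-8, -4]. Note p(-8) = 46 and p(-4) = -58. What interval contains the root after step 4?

[-7.5, -7.25]

t = -6 gives p = -50, negative; keep [-8, -6]
t = -7 gives p = -16, negative; keep [-8, -7]
t = -7.5 gives p = 11.125, positive; keep [-7.5, -7]
t = -7.25 gives p = -3.3594, negative; keep [-7.5, -7.25]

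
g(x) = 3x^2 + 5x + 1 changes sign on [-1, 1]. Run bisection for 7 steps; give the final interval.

[-0.234375, -0.21875]

m = 0, g(m) = 1 (+); new bracket [-1, 0]
m = -0.5, g(m) = -0.75 (−); new bracket [-0.5, 0]
m = -0.25, g(m) = -0.0625 (−); new bracket [-0.25, 0]
m = -0.125, g(m) = 0.4219 (+); new bracket [-0.25, -0.125]
m = -0.1875, g(m) = 0.168 (+); new bracket [-0.25, -0.1875]
m = -0.21875, g(m) = 0.0498 (+); new bracket [-0.25, -0.21875]
m = -0.234375, g(m) = -0.0071 (−); new bracket [-0.234375, -0.21875]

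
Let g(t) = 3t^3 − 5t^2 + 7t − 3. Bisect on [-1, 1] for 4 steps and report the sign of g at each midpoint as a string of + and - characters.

midpoint 0: g = -3 < 0 → [0, 1]
midpoint 0.5: g = -0.375 < 0 → [0.5, 1]
midpoint 0.75: g = 0.703125 > 0 → [0.5, 0.75]
midpoint 0.625: g = 0.1543 > 0 → [0.5, 0.625]

--++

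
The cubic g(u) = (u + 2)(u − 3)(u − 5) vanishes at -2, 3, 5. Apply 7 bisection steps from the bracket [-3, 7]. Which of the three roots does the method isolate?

u = 2 gives g = 12, positive; keep [-3, 2]
u = -0.5 gives g = 28.875, positive; keep [-3, -0.5]
u = -1.75 gives g = 8.015625, positive; keep [-3, -1.75]
u = -2.375 gives g = -14.8652, negative; keep [-2.375, -1.75]
u = -2.0625 gives g = -2.2346, negative; keep [-2.0625, -1.75]
u = -1.90625 gives g = 3.1766, positive; keep [-2.0625, -1.90625]
u = -1.984375 gives g = 0.5439, positive; keep [-2.0625, -1.984375]

-2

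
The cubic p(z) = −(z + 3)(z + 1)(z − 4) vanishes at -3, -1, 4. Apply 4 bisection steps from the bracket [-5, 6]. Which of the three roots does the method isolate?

4

z = 0.5 gives p = 18.375, positive; keep [0.5, 6]
z = 3.25 gives p = 19.921875, positive; keep [3.25, 6]
z = 4.625 gives p = -26.806641, negative; keep [3.25, 4.625]
z = 3.9375 gives p = 2.1409, positive; keep [3.9375, 4.625]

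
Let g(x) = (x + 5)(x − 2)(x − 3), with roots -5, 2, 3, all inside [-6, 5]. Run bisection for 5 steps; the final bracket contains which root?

-5

x = -0.5 gives g = 39.375, positive; keep [-6, -0.5]
x = -3.25 gives g = 57.421875, positive; keep [-6, -3.25]
x = -4.625 gives g = 18.943359, positive; keep [-6, -4.625]
x = -5.3125 gives g = -18.9954, negative; keep [-5.3125, -4.625]
x = -4.96875 gives g = 1.7354, positive; keep [-5.3125, -4.96875]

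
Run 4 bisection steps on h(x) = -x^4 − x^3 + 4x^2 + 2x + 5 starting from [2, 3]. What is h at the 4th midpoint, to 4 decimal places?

-0.7288

x = 2.5 gives h = -19.6875, negative; keep [2, 2.5]
x = 2.25 gives h = -7.269531, negative; keep [2, 2.25]
x = 2.125 gives h = -2.674072, negative; keep [2, 2.125]
x = 2.0625 gives h = -0.7288, negative; keep [2, 2.0625]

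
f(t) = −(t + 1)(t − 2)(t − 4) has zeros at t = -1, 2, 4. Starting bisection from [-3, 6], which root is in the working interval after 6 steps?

f(1.5) = -3.125 < 0, so the root lies in [-3, 1.5]
f(-0.75) = -3.265625 < 0, so the root lies in [-3, -0.75]
f(-1.875) = 19.919922 > 0, so the root lies in [-1.875, -0.75]
f(-1.3125) = 5.4993 > 0, so the root lies in [-1.3125, -0.75]
f(-1.03125) = 0.4766 > 0, so the root lies in [-1.03125, -0.75]
f(-0.890625) = -1.5462 < 0, so the root lies in [-1.03125, -0.890625]

-1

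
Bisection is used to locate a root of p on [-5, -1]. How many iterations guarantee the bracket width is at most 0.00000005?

27

Width after n steps is 4/2^n. Need 2^n ≥ 4/0.00000005 = 80000000.
2^26 = 67108864 < 80000000 ≤ 2^27 = 134217728, so n = 27.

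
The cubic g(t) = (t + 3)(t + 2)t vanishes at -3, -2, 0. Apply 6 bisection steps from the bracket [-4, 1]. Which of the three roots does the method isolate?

0

g(-1.5) = -1.125 < 0, so the root lies in [-1.5, 1]
g(-0.25) = -1.203125 < 0, so the root lies in [-0.25, 1]
g(0.375) = 3.005859 > 0, so the root lies in [-0.25, 0.375]
g(0.0625) = 0.3948 > 0, so the root lies in [-0.25, 0.0625]
g(-0.09375) = -0.5194 < 0, so the root lies in [-0.09375, 0.0625]
g(-0.015625) = -0.0925 < 0, so the root lies in [-0.015625, 0.0625]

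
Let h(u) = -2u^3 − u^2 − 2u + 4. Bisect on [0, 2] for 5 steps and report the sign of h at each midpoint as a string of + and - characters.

-+++-

m = 1, h(m) = -1 (−); new bracket [0, 1]
m = 0.5, h(m) = 2.5 (+); new bracket [0.5, 1]
m = 0.75, h(m) = 1.09375 (+); new bracket [0.75, 1]
m = 0.875, h(m) = 0.1445 (+); new bracket [0.875, 1]
m = 0.9375, h(m) = -0.4019 (−); new bracket [0.875, 0.9375]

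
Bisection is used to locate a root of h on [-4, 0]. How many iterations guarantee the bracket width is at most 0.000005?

20

Width after n steps is 4/2^n. Need 2^n ≥ 4/0.000005 = 800000.
2^19 = 524288 < 800000 ≤ 2^20 = 1048576, so n = 20.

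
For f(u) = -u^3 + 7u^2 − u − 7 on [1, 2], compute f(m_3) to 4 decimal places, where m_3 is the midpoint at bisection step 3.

-0.6895

m = 1.5, f(m) = 3.875 (+); new bracket [1, 1.5]
m = 1.25, f(m) = 0.734375 (+); new bracket [1, 1.25]
m = 1.125, f(m) = -0.689453 (−); new bracket [1.125, 1.25]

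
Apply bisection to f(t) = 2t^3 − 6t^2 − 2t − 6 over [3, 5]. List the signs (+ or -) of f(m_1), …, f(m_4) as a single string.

+-++

t = 4 gives f = 18, positive; keep [3, 4]
t = 3.5 gives f = -0.75, negative; keep [3.5, 4]
t = 3.75 gives f = 7.59375, positive; keep [3.5, 3.75]
t = 3.625 gives f = 3.1758, positive; keep [3.5, 3.625]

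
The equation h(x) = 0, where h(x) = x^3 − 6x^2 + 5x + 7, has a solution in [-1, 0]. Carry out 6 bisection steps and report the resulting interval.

[-0.71875, -0.703125]

m = -0.5, h(m) = 2.875 (+); new bracket [-1, -0.5]
m = -0.75, h(m) = -0.546875 (−); new bracket [-0.75, -0.5]
m = -0.625, h(m) = 1.287109 (+); new bracket [-0.75, -0.625]
m = -0.6875, h(m) = 0.4016 (+); new bracket [-0.75, -0.6875]
m = -0.71875, h(m) = -0.0647 (−); new bracket [-0.71875, -0.6875]
m = -0.703125, h(m) = 0.1705 (+); new bracket [-0.71875, -0.703125]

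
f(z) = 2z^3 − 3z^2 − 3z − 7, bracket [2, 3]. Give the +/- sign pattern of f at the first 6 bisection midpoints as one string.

-++--+

midpoint 2.5: f = -2 < 0 → [2.5, 3]
midpoint 2.75: f = 3.65625 > 0 → [2.5, 2.75]
midpoint 2.625: f = 0.628906 > 0 → [2.5, 2.625]
midpoint 2.5625: f = -0.7339 < 0 → [2.5625, 2.625]
midpoint 2.59375: f = -0.0648 < 0 → [2.59375, 2.625]
midpoint 2.609375: f = 0.279 > 0 → [2.59375, 2.609375]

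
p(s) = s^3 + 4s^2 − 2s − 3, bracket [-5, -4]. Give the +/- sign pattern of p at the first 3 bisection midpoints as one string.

midpoint -4.5: p = -4.125 < 0 → [-4.5, -4]
midpoint -4.25: p = 0.984375 > 0 → [-4.5, -4.25]
midpoint -4.375: p = -1.427734 < 0 → [-4.375, -4.25]

-+-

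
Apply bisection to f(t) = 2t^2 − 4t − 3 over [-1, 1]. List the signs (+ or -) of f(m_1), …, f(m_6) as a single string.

midpoint 0: f = -3 < 0 → [-1, 0]
midpoint -0.5: f = -0.5 < 0 → [-1, -0.5]
midpoint -0.75: f = 1.125 > 0 → [-0.75, -0.5]
midpoint -0.625: f = 0.2812 > 0 → [-0.625, -0.5]
midpoint -0.5625: f = -0.1172 < 0 → [-0.625, -0.5625]
midpoint -0.59375: f = 0.0801 > 0 → [-0.59375, -0.5625]

--++-+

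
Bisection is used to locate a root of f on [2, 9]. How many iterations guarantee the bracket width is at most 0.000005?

21

Width after n steps is 7/2^n. Need 2^n ≥ 7/0.000005 = 1400000.
2^20 = 1048576 < 1400000 ≤ 2^21 = 2097152, so n = 21.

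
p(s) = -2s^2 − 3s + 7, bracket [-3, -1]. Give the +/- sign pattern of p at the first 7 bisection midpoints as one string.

+++----

m = -2, p(m) = 5 (+); new bracket [-3, -2]
m = -2.5, p(m) = 2 (+); new bracket [-3, -2.5]
m = -2.75, p(m) = 0.125 (+); new bracket [-3, -2.75]
m = -2.875, p(m) = -0.9062 (−); new bracket [-2.875, -2.75]
m = -2.8125, p(m) = -0.3828 (−); new bracket [-2.8125, -2.75]
m = -2.78125, p(m) = -0.127 (−); new bracket [-2.78125, -2.75]
m = -2.765625, p(m) = -0.0005 (−); new bracket [-2.765625, -2.75]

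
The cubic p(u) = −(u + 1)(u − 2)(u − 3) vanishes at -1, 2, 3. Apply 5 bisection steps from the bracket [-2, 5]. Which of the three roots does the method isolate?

u = 1.5 gives p = -1.875, negative; keep [-2, 1.5]
u = -0.25 gives p = -5.484375, negative; keep [-2, -0.25]
u = -1.125 gives p = 1.611328, positive; keep [-1.125, -0.25]
u = -0.6875 gives p = -3.0969, negative; keep [-1.125, -0.6875]
u = -0.90625 gives p = -1.0643, negative; keep [-1.125, -0.90625]

-1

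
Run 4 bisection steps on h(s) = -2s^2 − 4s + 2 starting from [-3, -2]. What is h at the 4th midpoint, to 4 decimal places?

midpoint -2.5: h = -0.5 < 0 → [-2.5, -2]
midpoint -2.25: h = 0.875 > 0 → [-2.5, -2.25]
midpoint -2.375: h = 0.21875 > 0 → [-2.5, -2.375]
midpoint -2.4375: h = -0.1328 < 0 → [-2.4375, -2.375]

-0.1328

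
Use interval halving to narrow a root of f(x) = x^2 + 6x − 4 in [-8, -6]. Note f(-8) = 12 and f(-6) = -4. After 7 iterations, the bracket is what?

[-6.609375, -6.59375]

f(-7) = 3 > 0, so the root lies in [-7, -6]
f(-6.5) = -0.75 < 0, so the root lies in [-7, -6.5]
f(-6.75) = 1.0625 > 0, so the root lies in [-6.75, -6.5]
f(-6.625) = 0.1406 > 0, so the root lies in [-6.625, -6.5]
f(-6.5625) = -0.3086 < 0, so the root lies in [-6.625, -6.5625]
f(-6.59375) = -0.085 < 0, so the root lies in [-6.625, -6.59375]
f(-6.609375) = 0.0276 > 0, so the root lies in [-6.609375, -6.59375]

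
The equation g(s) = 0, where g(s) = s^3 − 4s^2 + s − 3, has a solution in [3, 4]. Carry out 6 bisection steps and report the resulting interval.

m = 3.5, g(m) = -5.625 (−); new bracket [3.5, 4]
m = 3.75, g(m) = -2.765625 (−); new bracket [3.75, 4]
m = 3.875, g(m) = -1.001953 (−); new bracket [3.875, 4]
m = 3.9375, g(m) = -0.0315 (−); new bracket [3.9375, 4]
m = 3.96875, g(m) = 0.4765 (+); new bracket [3.9375, 3.96875]
m = 3.953125, g(m) = 0.2206 (+); new bracket [3.9375, 3.953125]

[3.9375, 3.953125]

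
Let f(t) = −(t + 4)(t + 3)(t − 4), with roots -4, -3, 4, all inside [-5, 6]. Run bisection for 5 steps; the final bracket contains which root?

4

m = 0.5, f(m) = 55.125 (+); new bracket [0.5, 6]
m = 3.25, f(m) = 33.984375 (+); new bracket [3.25, 6]
m = 4.625, f(m) = -41.103516 (−); new bracket [3.25, 4.625]
m = 3.9375, f(m) = 3.4417 (+); new bracket [3.9375, 4.625]
m = 4.28125, f(m) = -16.9588 (−); new bracket [3.9375, 4.28125]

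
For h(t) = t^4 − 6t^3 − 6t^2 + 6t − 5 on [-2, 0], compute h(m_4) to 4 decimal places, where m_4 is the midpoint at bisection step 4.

2.1252

m = -1, h(m) = -10 (−); new bracket [-2, -1]
m = -1.5, h(m) = -2.1875 (−); new bracket [-2, -1.5]
m = -1.75, h(m) = 7.660156 (+); new bracket [-1.75, -1.5]
m = -1.625, h(m) = 2.1252 (+); new bracket [-1.625, -1.5]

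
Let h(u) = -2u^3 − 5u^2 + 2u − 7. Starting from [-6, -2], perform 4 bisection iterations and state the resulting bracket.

[-3.25, -3]

u = -4 gives h = 33, positive; keep [-4, -2]
u = -3 gives h = -4, negative; keep [-4, -3]
u = -3.5 gives h = 10.5, positive; keep [-3.5, -3]
u = -3.25 gives h = 2.3438, positive; keep [-3.25, -3]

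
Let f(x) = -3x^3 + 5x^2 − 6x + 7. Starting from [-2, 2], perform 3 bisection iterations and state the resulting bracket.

[1, 1.5]

x = 0 gives f = 7, positive; keep [0, 2]
x = 1 gives f = 3, positive; keep [1, 2]
x = 1.5 gives f = -0.875, negative; keep [1, 1.5]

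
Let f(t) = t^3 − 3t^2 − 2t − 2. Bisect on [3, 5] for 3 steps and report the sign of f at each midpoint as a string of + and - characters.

f(4) = 6 > 0, so the root lies in [3, 4]
f(3.5) = -2.875 < 0, so the root lies in [3.5, 4]
f(3.75) = 1.046875 > 0, so the root lies in [3.5, 3.75]

+-+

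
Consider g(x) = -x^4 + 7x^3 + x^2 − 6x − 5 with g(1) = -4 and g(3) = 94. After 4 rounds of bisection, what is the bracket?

[1.125, 1.25]

x = 2 gives g = 27, positive; keep [1, 2]
x = 1.5 gives g = 6.8125, positive; keep [1, 1.5]
x = 1.25 gives g = 0.292969, positive; keep [1, 1.25]
x = 1.125 gives g = -2.1194, negative; keep [1.125, 1.25]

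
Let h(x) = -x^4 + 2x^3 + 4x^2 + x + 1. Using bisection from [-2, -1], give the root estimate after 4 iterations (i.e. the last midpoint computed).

-1.1875

m = -1.5, h(m) = -3.3125 (−); new bracket [-1.5, -1]
m = -1.25, h(m) = -0.347656 (−); new bracket [-1.25, -1]
m = -1.125, h(m) = 0.488037 (+); new bracket [-1.25, -1.125]
m = -1.1875, h(m) = 0.1155 (+); new bracket [-1.25, -1.1875]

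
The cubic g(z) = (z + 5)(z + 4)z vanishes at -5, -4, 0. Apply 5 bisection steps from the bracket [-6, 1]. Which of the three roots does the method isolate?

m = -2.5, g(m) = -9.375 (−); new bracket [-2.5, 1]
m = -0.75, g(m) = -10.359375 (−); new bracket [-0.75, 1]
m = 0.125, g(m) = 2.642578 (+); new bracket [-0.75, 0.125]
m = -0.3125, g(m) = -5.4016 (−); new bracket [-0.3125, 0.125]
m = -0.09375, g(m) = -1.7967 (−); new bracket [-0.09375, 0.125]

0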